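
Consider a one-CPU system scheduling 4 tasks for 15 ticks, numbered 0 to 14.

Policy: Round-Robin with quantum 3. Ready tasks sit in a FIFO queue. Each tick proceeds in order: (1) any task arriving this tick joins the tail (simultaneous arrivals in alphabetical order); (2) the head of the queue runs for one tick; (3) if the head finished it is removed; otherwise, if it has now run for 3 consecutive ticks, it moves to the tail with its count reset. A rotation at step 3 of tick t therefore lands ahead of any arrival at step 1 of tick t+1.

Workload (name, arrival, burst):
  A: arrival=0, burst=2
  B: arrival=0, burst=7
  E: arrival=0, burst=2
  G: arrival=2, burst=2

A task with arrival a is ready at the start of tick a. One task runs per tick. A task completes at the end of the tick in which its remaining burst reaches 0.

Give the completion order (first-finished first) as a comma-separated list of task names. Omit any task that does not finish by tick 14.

completion order = A, E, G, B

t=0: queue=[A,B,E] q_used=0 → run A
t=1: queue=[A,B,E] q_used=1 → run A
t=2: queue=[B,E,G] q_used=0 → run B
t=3: queue=[B,E,G] q_used=1 → run B
t=4: queue=[B,E,G] q_used=2 → run B
t=5: queue=[E,G,B] q_used=0 → run E
t=6: queue=[E,G,B] q_used=1 → run E
t=7: queue=[G,B] q_used=0 → run G
t=8: queue=[G,B] q_used=1 → run G
t=9: queue=[B] q_used=0 → run B
t=10: queue=[B] q_used=1 → run B
t=11: queue=[B] q_used=2 → run B
t=12: queue=[B] q_used=0 → run B
t=13: (idle)
t=14: (idle)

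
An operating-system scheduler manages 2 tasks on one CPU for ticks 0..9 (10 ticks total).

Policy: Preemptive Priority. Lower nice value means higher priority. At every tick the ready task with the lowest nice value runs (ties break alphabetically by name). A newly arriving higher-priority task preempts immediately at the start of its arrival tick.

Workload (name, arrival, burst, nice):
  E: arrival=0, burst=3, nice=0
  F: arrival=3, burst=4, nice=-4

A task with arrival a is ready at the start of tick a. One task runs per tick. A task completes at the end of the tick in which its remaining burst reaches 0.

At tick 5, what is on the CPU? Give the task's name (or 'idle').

running at tick 5 = F

t=0: ready={E} → run E
t=1: ready={E} → run E
t=2: ready={E} → run E
t=3: ready={F} → run F
t=4: ready={F} → run F
t=5: ready={F} → run F
t=6: ready={F} → run F
t=7: (idle)
t=8: (idle)
t=9: (idle)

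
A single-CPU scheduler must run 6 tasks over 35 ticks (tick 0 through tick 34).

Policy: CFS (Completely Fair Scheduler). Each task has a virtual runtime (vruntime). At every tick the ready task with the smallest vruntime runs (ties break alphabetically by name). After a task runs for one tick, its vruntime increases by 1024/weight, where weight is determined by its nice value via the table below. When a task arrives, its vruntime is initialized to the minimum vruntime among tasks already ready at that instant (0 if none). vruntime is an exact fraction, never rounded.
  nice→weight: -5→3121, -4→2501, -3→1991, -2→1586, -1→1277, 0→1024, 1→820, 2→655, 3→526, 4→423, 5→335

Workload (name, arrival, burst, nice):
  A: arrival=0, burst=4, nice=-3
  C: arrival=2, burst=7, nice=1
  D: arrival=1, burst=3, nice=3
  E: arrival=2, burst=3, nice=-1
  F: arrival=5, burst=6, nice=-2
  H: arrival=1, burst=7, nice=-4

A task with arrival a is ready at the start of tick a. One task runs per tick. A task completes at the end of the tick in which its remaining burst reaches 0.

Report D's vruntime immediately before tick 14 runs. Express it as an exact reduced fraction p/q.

t=0: vr[A=0] → run A
t=1: vr[A=1024/1991 D=1024/1991 H=1024/1991] → run A
t=2: vr[A=2048/1991 C=1024/1991 D=1024/1991 E=1024/1991 H=1024/1991] → run C
t=3: vr[A=2048/1991 C=719616/408155 D=1024/1991 E=1024/1991 H=1024/1991] → run D
t=4: vr[A=2048/1991 C=719616/408155 D=1288704/523633 E=1024/1991 H=1024/1991] → run E
t=5: vr[A=2048/1991 C=719616/408155 D=1288704/523633 E=3346432/2542507 F=1024/1991 H=1024/1991] → run F
t=6: vr[A=2048/1991 C=719616/408155 D=1288704/523633 E=3346432/2542507 F=1831424/1578863 H=1024/1991] → run H
t=7: vr[A=2048/1991 C=719616/408155 D=1288704/523633 E=3346432/2542507 F=1831424/1578863 H=4599808/4979491] → run H
t=8: vr[A=2048/1991 C=719616/408155 D=1288704/523633 E=3346432/2542507 F=1831424/1578863 H=6638592/4979491] → run A
t=9: vr[A=3072/1991 C=719616/408155 D=1288704/523633 E=3346432/2542507 F=1831424/1578863 H=6638592/4979491] → run F
t=10: vr[A=3072/1991 C=719616/408155 D=1288704/523633 E=3346432/2542507 F=2850816/1578863 H=6638592/4979491] → run E
t=11: vr[A=3072/1991 C=719616/408155 D=1288704/523633 E=5385216/2542507 F=2850816/1578863 H=6638592/4979491] → run H
t=12: vr[A=3072/1991 C=719616/408155 D=1288704/523633 E=5385216/2542507 F=2850816/1578863 H=8677376/4979491] → run A
t=13: vr[C=719616/408155 D=1288704/523633 E=5385216/2542507 F=2850816/1578863 H=8677376/4979491] → run H
t=14: vr[C=719616/408155 D=1288704/523633 E=5385216/2542507 F=2850816/1578863 H=10716160/4979491] → run C
t=15: vr[C=1229312/408155 D=1288704/523633 E=5385216/2542507 F=2850816/1578863 H=10716160/4979491] → run F
t=16: vr[C=1229312/408155 D=1288704/523633 E=5385216/2542507 F=3870208/1578863 H=10716160/4979491] → run E
t=17: vr[C=1229312/408155 D=1288704/523633 F=3870208/1578863 H=10716160/4979491] → run H
t=18: vr[C=1229312/408155 D=1288704/523633 F=3870208/1578863 H=12754944/4979491] → run F
t=19: vr[C=1229312/408155 D=1288704/523633 F=4889600/1578863 H=12754944/4979491] → run D
t=20: vr[C=1229312/408155 D=2308096/523633 F=4889600/1578863 H=12754944/4979491] → run H
t=21: vr[C=1229312/408155 D=2308096/523633 F=4889600/1578863 H=14793728/4979491] → run H
t=22: vr[C=1229312/408155 D=2308096/523633 F=4889600/1578863] → run C
t=23: vr[C=1739008/408155 D=2308096/523633 F=4889600/1578863] → run F
t=24: vr[C=1739008/408155 D=2308096/523633 F=5908992/1578863] → run F
t=25: vr[C=1739008/408155 D=2308096/523633] → run C
t=26: vr[C=2248704/408155 D=2308096/523633] → run D
t=27: vr[C=2248704/408155] → run C
t=28: vr[C=551680/81631] → run C
t=29: vr[C=3268096/408155] → run C
t=30: (idle)
t=31: (idle)
t=32: (idle)
t=33: (idle)
t=34: (idle)

vruntime(D, start of tick 14) = 1288704/523633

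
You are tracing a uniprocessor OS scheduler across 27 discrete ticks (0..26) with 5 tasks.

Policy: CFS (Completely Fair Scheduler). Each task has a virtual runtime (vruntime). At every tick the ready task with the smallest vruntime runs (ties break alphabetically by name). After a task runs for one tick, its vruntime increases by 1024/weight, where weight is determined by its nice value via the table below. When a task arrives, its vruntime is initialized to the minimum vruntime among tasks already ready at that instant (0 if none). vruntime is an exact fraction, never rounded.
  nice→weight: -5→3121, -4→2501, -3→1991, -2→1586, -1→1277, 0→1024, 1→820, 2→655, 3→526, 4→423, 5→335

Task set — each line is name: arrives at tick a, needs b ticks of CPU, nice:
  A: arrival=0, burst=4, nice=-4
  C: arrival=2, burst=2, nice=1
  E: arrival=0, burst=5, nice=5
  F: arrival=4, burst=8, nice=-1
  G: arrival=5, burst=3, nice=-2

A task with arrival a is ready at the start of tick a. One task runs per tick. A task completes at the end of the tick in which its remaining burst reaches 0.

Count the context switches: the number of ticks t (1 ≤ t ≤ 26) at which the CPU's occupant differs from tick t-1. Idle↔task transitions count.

context switches = 18

t=0: vr[A=0 E=0] → run A
t=1: vr[A=1024/2501 E=0] → run E
t=2: vr[A=1024/2501 C=1024/2501 E=1024/335] → run A
t=3: vr[A=2048/2501 C=1024/2501 E=1024/335] → run C
t=4: vr[A=2048/2501 C=20736/12505 E=1024/335 F=2048/2501] → run A
t=5: vr[A=3072/2501 C=20736/12505 E=1024/335 F=2048/2501 G=2048/2501] → run F
t=6: vr[A=3072/2501 C=20736/12505 E=1024/335 F=5176320/3193777 G=2048/2501] → run G
t=7: vr[A=3072/2501 C=20736/12505 E=1024/335 F=5176320/3193777 G=47616/32513] → run A
t=8: vr[C=20736/12505 E=1024/335 F=5176320/3193777 G=47616/32513] → run G
t=9: vr[C=20736/12505 E=1024/335 F=5176320/3193777 G=68608/32513] → run F
t=10: vr[C=20736/12505 E=1024/335 F=7737344/3193777 G=68608/32513] → run C
t=11: vr[E=1024/335 F=7737344/3193777 G=68608/32513] → run G
t=12: vr[E=1024/335 F=7737344/3193777] → run F
t=13: vr[E=1024/335 F=10298368/3193777] → run E
t=14: vr[E=2048/335 F=10298368/3193777] → run F
t=15: vr[E=2048/335 F=12859392/3193777] → run F
t=16: vr[E=2048/335 F=15420416/3193777] → run F
t=17: vr[E=2048/335 F=17981440/3193777] → run F
t=18: vr[E=2048/335 F=20542464/3193777] → run E
t=19: vr[E=3072/335 F=20542464/3193777] → run F
t=20: vr[E=3072/335] → run E
t=21: vr[E=4096/335] → run E
t=22: (idle)
t=23: (idle)
t=24: (idle)
t=25: (idle)
t=26: (idle)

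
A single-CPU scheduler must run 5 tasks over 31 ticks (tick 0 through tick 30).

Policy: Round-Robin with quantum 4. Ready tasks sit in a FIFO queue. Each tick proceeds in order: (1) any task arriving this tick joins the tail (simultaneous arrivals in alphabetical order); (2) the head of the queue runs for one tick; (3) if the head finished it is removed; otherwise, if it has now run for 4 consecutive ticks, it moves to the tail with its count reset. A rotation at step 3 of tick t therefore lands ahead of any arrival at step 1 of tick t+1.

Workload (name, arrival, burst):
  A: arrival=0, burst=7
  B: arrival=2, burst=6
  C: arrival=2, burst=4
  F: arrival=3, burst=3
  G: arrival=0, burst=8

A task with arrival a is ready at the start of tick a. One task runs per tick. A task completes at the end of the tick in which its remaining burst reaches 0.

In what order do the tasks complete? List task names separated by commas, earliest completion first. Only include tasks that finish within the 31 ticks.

completion order = C, F, A, G, B

t=0: queue=[A,G] q_used=0 → run A
t=1: queue=[A,G] q_used=1 → run A
t=2: queue=[A,G,B,C] q_used=2 → run A
t=3: queue=[A,G,B,C,F] q_used=3 → run A
t=4: queue=[G,B,C,F,A] q_used=0 → run G
t=5: queue=[G,B,C,F,A] q_used=1 → run G
t=6: queue=[G,B,C,F,A] q_used=2 → run G
t=7: queue=[G,B,C,F,A] q_used=3 → run G
t=8: queue=[B,C,F,A,G] q_used=0 → run B
t=9: queue=[B,C,F,A,G] q_used=1 → run B
t=10: queue=[B,C,F,A,G] q_used=2 → run B
t=11: queue=[B,C,F,A,G] q_used=3 → run B
t=12: queue=[C,F,A,G,B] q_used=0 → run C
t=13: queue=[C,F,A,G,B] q_used=1 → run C
t=14: queue=[C,F,A,G,B] q_used=2 → run C
t=15: queue=[C,F,A,G,B] q_used=3 → run C
t=16: queue=[F,A,G,B] q_used=0 → run F
t=17: queue=[F,A,G,B] q_used=1 → run F
t=18: queue=[F,A,G,B] q_used=2 → run F
t=19: queue=[A,G,B] q_used=0 → run A
t=20: queue=[A,G,B] q_used=1 → run A
t=21: queue=[A,G,B] q_used=2 → run A
t=22: queue=[G,B] q_used=0 → run G
t=23: queue=[G,B] q_used=1 → run G
t=24: queue=[G,B] q_used=2 → run G
t=25: queue=[G,B] q_used=3 → run G
t=26: queue=[B] q_used=0 → run B
t=27: queue=[B] q_used=1 → run B
t=28: (idle)
t=29: (idle)
t=30: (idle)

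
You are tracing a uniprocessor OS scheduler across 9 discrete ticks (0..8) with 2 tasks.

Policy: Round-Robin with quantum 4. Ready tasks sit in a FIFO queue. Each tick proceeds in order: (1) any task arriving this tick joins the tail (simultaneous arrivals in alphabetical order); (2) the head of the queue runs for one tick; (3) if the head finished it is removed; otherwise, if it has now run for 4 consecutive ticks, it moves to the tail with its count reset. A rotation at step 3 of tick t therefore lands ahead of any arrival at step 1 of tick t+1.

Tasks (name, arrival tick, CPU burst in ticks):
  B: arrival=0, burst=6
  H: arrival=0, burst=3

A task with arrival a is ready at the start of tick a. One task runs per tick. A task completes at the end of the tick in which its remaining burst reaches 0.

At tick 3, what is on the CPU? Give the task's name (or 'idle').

t=0: queue=[B,H] q_used=0 → run B
t=1: queue=[B,H] q_used=1 → run B
t=2: queue=[B,H] q_used=2 → run B
t=3: queue=[B,H] q_used=3 → run B
t=4: queue=[H,B] q_used=0 → run H
t=5: queue=[H,B] q_used=1 → run H
t=6: queue=[H,B] q_used=2 → run H
t=7: queue=[B] q_used=0 → run B
t=8: queue=[B] q_used=1 → run B

running at tick 3 = B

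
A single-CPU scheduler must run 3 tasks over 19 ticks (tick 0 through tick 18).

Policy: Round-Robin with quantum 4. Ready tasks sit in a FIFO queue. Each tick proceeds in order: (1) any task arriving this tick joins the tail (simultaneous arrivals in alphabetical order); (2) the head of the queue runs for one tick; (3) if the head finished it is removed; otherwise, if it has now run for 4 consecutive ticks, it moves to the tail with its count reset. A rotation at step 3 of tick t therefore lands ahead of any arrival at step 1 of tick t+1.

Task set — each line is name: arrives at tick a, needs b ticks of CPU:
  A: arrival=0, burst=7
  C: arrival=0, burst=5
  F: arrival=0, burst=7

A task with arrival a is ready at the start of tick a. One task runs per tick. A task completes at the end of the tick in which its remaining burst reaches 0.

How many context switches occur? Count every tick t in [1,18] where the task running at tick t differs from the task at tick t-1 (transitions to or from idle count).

context switches = 5

t=0: queue=[A,C,F] q_used=0 → run A
t=1: queue=[A,C,F] q_used=1 → run A
t=2: queue=[A,C,F] q_used=2 → run A
t=3: queue=[A,C,F] q_used=3 → run A
t=4: queue=[C,F,A] q_used=0 → run C
t=5: queue=[C,F,A] q_used=1 → run C
t=6: queue=[C,F,A] q_used=2 → run C
t=7: queue=[C,F,A] q_used=3 → run C
t=8: queue=[F,A,C] q_used=0 → run F
t=9: queue=[F,A,C] q_used=1 → run F
t=10: queue=[F,A,C] q_used=2 → run F
t=11: queue=[F,A,C] q_used=3 → run F
t=12: queue=[A,C,F] q_used=0 → run A
t=13: queue=[A,C,F] q_used=1 → run A
t=14: queue=[A,C,F] q_used=2 → run A
t=15: queue=[C,F] q_used=0 → run C
t=16: queue=[F] q_used=0 → run F
t=17: queue=[F] q_used=1 → run F
t=18: queue=[F] q_used=2 → run F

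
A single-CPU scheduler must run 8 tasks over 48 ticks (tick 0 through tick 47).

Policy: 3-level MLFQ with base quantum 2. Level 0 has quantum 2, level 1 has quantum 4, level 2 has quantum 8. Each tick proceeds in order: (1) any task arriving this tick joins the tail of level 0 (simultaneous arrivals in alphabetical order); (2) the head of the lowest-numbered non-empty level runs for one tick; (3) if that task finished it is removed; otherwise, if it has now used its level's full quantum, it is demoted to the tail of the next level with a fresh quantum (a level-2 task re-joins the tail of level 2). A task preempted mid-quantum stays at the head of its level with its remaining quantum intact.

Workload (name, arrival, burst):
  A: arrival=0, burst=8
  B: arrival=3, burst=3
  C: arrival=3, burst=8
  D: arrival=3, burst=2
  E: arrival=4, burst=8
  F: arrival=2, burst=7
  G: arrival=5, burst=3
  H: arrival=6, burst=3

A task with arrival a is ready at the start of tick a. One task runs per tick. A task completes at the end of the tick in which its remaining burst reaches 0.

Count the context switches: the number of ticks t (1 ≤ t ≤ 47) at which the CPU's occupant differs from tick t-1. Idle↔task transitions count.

context switches = 19

t=0: L0/L1/L2 = A/-/- → run A
t=1: L0/L1/L2 = A/-/- → run A
t=2: L0/L1/L2 = F/A/- → run F
t=3: L0/L1/L2 = FBCD/A/- → run F
t=4: L0/L1/L2 = BCDE/AF/- → run B
t=5: L0/L1/L2 = BCDEG/AF/- → run B
t=6: L0/L1/L2 = CDEGH/AFB/- → run C
t=7: L0/L1/L2 = CDEGH/AFB/- → run C
t=8: L0/L1/L2 = DEGH/AFBC/- → run D
t=9: L0/L1/L2 = DEGH/AFBC/- → run D
t=10: L0/L1/L2 = EGH/AFBC/- → run E
t=11: L0/L1/L2 = EGH/AFBC/- → run E
t=12: L0/L1/L2 = GH/AFBCE/- → run G
t=13: L0/L1/L2 = GH/AFBCE/- → run G
t=14: L0/L1/L2 = H/AFBCEG/- → run H
t=15: L0/L1/L2 = H/AFBCEG/- → run H
t=16: L0/L1/L2 = -/AFBCEGH/- → run A
t=17: L0/L1/L2 = -/AFBCEGH/- → run A
t=18: L0/L1/L2 = -/AFBCEGH/- → run A
t=19: L0/L1/L2 = -/AFBCEGH/- → run A
t=20: L0/L1/L2 = -/FBCEGH/A → run F
t=21: L0/L1/L2 = -/FBCEGH/A → run F
t=22: L0/L1/L2 = -/FBCEGH/A → run F
t=23: L0/L1/L2 = -/FBCEGH/A → run F
t=24: L0/L1/L2 = -/BCEGH/AF → run B
t=25: L0/L1/L2 = -/CEGH/AF → run C
t=26: L0/L1/L2 = -/CEGH/AF → run C
t=27: L0/L1/L2 = -/CEGH/AF → run C
t=28: L0/L1/L2 = -/CEGH/AF → run C
t=29: L0/L1/L2 = -/EGH/AFC → run E
t=30: L0/L1/L2 = -/EGH/AFC → run E
t=31: L0/L1/L2 = -/EGH/AFC → run E
t=32: L0/L1/L2 = -/EGH/AFC → run E
t=33: L0/L1/L2 = -/GH/AFCE → run G
t=34: L0/L1/L2 = -/H/AFCE → run H
t=35: L0/L1/L2 = -/-/AFCE → run A
t=36: L0/L1/L2 = -/-/AFCE → run A
t=37: L0/L1/L2 = -/-/FCE → run F
t=38: L0/L1/L2 = -/-/CE → run C
t=39: L0/L1/L2 = -/-/CE → run C
t=40: L0/L1/L2 = -/-/E → run E
t=41: L0/L1/L2 = -/-/E → run E
t=42: (idle)
t=43: (idle)
t=44: (idle)
t=45: (idle)
t=46: (idle)
t=47: (idle)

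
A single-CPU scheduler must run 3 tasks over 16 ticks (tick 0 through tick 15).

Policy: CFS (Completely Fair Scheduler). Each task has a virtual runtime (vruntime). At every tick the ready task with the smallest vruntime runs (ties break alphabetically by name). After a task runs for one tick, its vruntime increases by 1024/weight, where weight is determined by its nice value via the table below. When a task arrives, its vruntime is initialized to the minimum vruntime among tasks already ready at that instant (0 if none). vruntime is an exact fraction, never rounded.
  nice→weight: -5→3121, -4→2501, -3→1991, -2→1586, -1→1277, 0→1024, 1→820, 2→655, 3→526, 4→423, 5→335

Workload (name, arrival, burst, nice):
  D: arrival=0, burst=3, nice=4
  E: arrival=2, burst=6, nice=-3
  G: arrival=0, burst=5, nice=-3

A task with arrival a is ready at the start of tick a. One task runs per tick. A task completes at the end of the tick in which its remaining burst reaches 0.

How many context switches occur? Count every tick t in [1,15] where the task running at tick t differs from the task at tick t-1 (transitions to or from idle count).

context switches = 13

t=0: vr[D=0 G=0] → run D
t=1: vr[D=1024/423 G=0] → run G
t=2: vr[D=1024/423 E=1024/1991 G=1024/1991] → run E
t=3: vr[D=1024/423 E=2048/1991 G=1024/1991] → run G
t=4: vr[D=1024/423 E=2048/1991 G=2048/1991] → run E
t=5: vr[D=1024/423 E=3072/1991 G=2048/1991] → run G
t=6: vr[D=1024/423 E=3072/1991 G=3072/1991] → run E
t=7: vr[D=1024/423 E=4096/1991 G=3072/1991] → run G
t=8: vr[D=1024/423 E=4096/1991 G=4096/1991] → run E
t=9: vr[D=1024/423 E=5120/1991 G=4096/1991] → run G
t=10: vr[D=1024/423 E=5120/1991] → run D
t=11: vr[D=2048/423 E=5120/1991] → run E
t=12: vr[D=2048/423 E=6144/1991] → run E
t=13: vr[D=2048/423] → run D
t=14: (idle)
t=15: (idle)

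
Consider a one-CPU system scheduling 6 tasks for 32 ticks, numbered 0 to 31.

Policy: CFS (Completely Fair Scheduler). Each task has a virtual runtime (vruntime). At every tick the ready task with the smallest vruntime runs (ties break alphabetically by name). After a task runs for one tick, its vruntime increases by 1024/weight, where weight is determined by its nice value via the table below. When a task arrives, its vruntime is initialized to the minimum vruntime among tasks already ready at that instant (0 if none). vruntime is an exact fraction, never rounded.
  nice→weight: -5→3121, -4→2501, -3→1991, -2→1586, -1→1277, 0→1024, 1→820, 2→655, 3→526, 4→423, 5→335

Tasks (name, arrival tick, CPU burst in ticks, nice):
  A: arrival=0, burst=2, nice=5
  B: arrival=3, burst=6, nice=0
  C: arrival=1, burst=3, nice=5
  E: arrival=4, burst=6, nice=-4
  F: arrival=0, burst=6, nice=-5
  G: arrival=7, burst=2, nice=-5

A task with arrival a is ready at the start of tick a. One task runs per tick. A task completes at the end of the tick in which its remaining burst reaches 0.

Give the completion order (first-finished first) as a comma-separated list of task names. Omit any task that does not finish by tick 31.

t=0: vr[A=0 F=0] → run A
t=1: vr[A=1024/335 C=0 F=0] → run C
t=2: vr[A=1024/335 C=1024/335 F=0] → run F
t=3: vr[A=1024/335 B=1024/3121 C=1024/335 F=1024/3121] → run B
t=4: vr[A=1024/335 B=4145/3121 C=1024/335 E=1024/3121 F=1024/3121] → run E
t=5: vr[A=1024/335 B=4145/3121 C=1024/335 E=5756928/7805621 F=1024/3121] → run F
t=6: vr[A=1024/335 B=4145/3121 C=1024/335 E=5756928/7805621 F=2048/3121] → run F
t=7: vr[A=1024/335 B=4145/3121 C=1024/335 E=5756928/7805621 F=3072/3121 G=5756928/7805621] → run E
t=8: vr[A=1024/335 B=4145/3121 C=1024/335 E=8952832/7805621 F=3072/3121 G=5756928/7805621] → run G
t=9: vr[A=1024/335 B=4145/3121 C=1024/335 E=8952832/7805621 F=3072/3121 G=8317952/7805621] → run F
t=10: vr[A=1024/335 B=4145/3121 C=1024/335 E=8952832/7805621 F=4096/3121 G=8317952/7805621] → run G
t=11: vr[A=1024/335 B=4145/3121 C=1024/335 E=8952832/7805621 F=4096/3121] → run E
t=12: vr[A=1024/335 B=4145/3121 C=1024/335 E=12148736/7805621 F=4096/3121] → run F
t=13: vr[A=1024/335 B=4145/3121 C=1024/335 E=12148736/7805621 F=5120/3121] → run B
t=14: vr[A=1024/335 B=7266/3121 C=1024/335 E=12148736/7805621 F=5120/3121] → run E
t=15: vr[A=1024/335 B=7266/3121 C=1024/335 E=15344640/7805621 F=5120/3121] → run F
t=16: vr[A=1024/335 B=7266/3121 C=1024/335 E=15344640/7805621] → run E
t=17: vr[A=1024/335 B=7266/3121 C=1024/335 E=18540544/7805621] → run B
t=18: vr[A=1024/335 B=10387/3121 C=1024/335 E=18540544/7805621] → run E
t=19: vr[A=1024/335 B=10387/3121 C=1024/335] → run A
t=20: vr[B=10387/3121 C=1024/335] → run C
t=21: vr[B=10387/3121 C=2048/335] → run B
t=22: vr[B=13508/3121 C=2048/335] → run B
t=23: vr[B=16629/3121 C=2048/335] → run B
t=24: vr[C=2048/335] → run C
t=25: (idle)
t=26: (idle)
t=27: (idle)
t=28: (idle)
t=29: (idle)
t=30: (idle)
t=31: (idle)

completion order = G, F, E, A, B, C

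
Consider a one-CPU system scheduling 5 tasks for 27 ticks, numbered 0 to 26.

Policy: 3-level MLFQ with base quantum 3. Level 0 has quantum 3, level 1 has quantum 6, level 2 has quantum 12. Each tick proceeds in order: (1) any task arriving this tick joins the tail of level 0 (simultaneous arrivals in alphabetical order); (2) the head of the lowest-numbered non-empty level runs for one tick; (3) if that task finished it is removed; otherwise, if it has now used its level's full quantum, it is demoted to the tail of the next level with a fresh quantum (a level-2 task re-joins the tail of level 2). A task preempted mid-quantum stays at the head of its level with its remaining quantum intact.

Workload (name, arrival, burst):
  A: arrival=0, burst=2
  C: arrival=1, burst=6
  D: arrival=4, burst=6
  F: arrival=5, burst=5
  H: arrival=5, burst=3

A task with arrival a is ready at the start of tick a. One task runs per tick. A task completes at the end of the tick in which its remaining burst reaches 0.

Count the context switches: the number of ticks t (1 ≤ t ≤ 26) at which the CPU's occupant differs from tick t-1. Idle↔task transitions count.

t=0: L0/L1/L2 = A/-/- → run A
t=1: L0/L1/L2 = AC/-/- → run A
t=2: L0/L1/L2 = C/-/- → run C
t=3: L0/L1/L2 = C/-/- → run C
t=4: L0/L1/L2 = CD/-/- → run C
t=5: L0/L1/L2 = DFH/C/- → run D
t=6: L0/L1/L2 = DFH/C/- → run D
t=7: L0/L1/L2 = DFH/C/- → run D
t=8: L0/L1/L2 = FH/CD/- → run F
t=9: L0/L1/L2 = FH/CD/- → run F
t=10: L0/L1/L2 = FH/CD/- → run F
t=11: L0/L1/L2 = H/CDF/- → run H
t=12: L0/L1/L2 = H/CDF/- → run H
t=13: L0/L1/L2 = H/CDF/- → run H
t=14: L0/L1/L2 = -/CDF/- → run C
t=15: L0/L1/L2 = -/CDF/- → run C
t=16: L0/L1/L2 = -/CDF/- → run C
t=17: L0/L1/L2 = -/DF/- → run D
t=18: L0/L1/L2 = -/DF/- → run D
t=19: L0/L1/L2 = -/DF/- → run D
t=20: L0/L1/L2 = -/F/- → run F
t=21: L0/L1/L2 = -/F/- → run F
t=22: (idle)
t=23: (idle)
t=24: (idle)
t=25: (idle)
t=26: (idle)

context switches = 8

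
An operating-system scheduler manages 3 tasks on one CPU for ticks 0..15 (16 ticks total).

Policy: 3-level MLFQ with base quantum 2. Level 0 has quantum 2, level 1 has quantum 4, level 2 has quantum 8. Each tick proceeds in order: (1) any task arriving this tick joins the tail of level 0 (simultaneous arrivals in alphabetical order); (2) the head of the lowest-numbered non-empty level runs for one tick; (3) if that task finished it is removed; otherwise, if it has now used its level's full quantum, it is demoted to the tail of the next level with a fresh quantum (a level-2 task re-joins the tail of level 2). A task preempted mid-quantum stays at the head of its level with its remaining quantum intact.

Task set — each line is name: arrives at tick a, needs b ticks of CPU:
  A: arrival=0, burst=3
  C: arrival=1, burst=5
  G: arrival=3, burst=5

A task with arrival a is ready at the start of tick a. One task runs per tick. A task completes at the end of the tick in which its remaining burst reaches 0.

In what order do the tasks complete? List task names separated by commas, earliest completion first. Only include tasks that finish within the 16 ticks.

completion order = A, C, G

t=0: L0/L1/L2 = A/-/- → run A
t=1: L0/L1/L2 = AC/-/- → run A
t=2: L0/L1/L2 = C/A/- → run C
t=3: L0/L1/L2 = CG/A/- → run C
t=4: L0/L1/L2 = G/AC/- → run G
t=5: L0/L1/L2 = G/AC/- → run G
t=6: L0/L1/L2 = -/ACG/- → run A
t=7: L0/L1/L2 = -/CG/- → run C
t=8: L0/L1/L2 = -/CG/- → run C
t=9: L0/L1/L2 = -/CG/- → run C
t=10: L0/L1/L2 = -/G/- → run G
t=11: L0/L1/L2 = -/G/- → run G
t=12: L0/L1/L2 = -/G/- → run G
t=13: (idle)
t=14: (idle)
t=15: (idle)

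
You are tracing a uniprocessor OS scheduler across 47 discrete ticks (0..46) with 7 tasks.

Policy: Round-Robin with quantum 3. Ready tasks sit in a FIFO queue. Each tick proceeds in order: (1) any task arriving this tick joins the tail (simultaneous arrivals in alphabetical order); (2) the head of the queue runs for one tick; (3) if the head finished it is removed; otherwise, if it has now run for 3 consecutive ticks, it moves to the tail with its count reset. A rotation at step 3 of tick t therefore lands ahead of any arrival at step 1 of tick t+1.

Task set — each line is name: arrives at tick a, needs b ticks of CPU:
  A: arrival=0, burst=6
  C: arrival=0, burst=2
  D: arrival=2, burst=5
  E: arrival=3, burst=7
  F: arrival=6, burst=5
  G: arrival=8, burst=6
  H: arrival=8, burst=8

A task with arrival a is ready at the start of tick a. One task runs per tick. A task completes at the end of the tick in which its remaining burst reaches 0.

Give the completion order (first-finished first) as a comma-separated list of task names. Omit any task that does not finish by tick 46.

completion order = C, A, D, F, G, E, H

t=0: queue=[A,C] q_used=0 → run A
t=1: queue=[A,C] q_used=1 → run A
t=2: queue=[A,C,D] q_used=2 → run A
t=3: queue=[C,D,A,E] q_used=0 → run C
t=4: queue=[C,D,A,E] q_used=1 → run C
t=5: queue=[D,A,E] q_used=0 → run D
t=6: queue=[D,A,E,F] q_used=1 → run D
t=7: queue=[D,A,E,F] q_used=2 → run D
t=8: queue=[A,E,F,D,G,H] q_used=0 → run A
t=9: queue=[A,E,F,D,G,H] q_used=1 → run A
t=10: queue=[A,E,F,D,G,H] q_used=2 → run A
t=11: queue=[E,F,D,G,H] q_used=0 → run E
t=12: queue=[E,F,D,G,H] q_used=1 → run E
t=13: queue=[E,F,D,G,H] q_used=2 → run E
t=14: queue=[F,D,G,H,E] q_used=0 → run F
t=15: queue=[F,D,G,H,E] q_used=1 → run F
t=16: queue=[F,D,G,H,E] q_used=2 → run F
t=17: queue=[D,G,H,E,F] q_used=0 → run D
t=18: queue=[D,G,H,E,F] q_used=1 → run D
t=19: queue=[G,H,E,F] q_used=0 → run G
t=20: queue=[G,H,E,F] q_used=1 → run G
t=21: queue=[G,H,E,F] q_used=2 → run G
t=22: queue=[H,E,F,G] q_used=0 → run H
t=23: queue=[H,E,F,G] q_used=1 → run H
t=24: queue=[H,E,F,G] q_used=2 → run H
t=25: queue=[E,F,G,H] q_used=0 → run E
t=26: queue=[E,F,G,H] q_used=1 → run E
t=27: queue=[E,F,G,H] q_used=2 → run E
t=28: queue=[F,G,H,E] q_used=0 → run F
t=29: queue=[F,G,H,E] q_used=1 → run F
t=30: queue=[G,H,E] q_used=0 → run G
t=31: queue=[G,H,E] q_used=1 → run G
t=32: queue=[G,H,E] q_used=2 → run G
t=33: queue=[H,E] q_used=0 → run H
t=34: queue=[H,E] q_used=1 → run H
t=35: queue=[H,E] q_used=2 → run H
t=36: queue=[E,H] q_used=0 → run E
t=37: queue=[H] q_used=0 → run H
t=38: queue=[H] q_used=1 → run H
t=39: (idle)
t=40: (idle)
t=41: (idle)
t=42: (idle)
t=43: (idle)
t=44: (idle)
t=45: (idle)
t=46: (idle)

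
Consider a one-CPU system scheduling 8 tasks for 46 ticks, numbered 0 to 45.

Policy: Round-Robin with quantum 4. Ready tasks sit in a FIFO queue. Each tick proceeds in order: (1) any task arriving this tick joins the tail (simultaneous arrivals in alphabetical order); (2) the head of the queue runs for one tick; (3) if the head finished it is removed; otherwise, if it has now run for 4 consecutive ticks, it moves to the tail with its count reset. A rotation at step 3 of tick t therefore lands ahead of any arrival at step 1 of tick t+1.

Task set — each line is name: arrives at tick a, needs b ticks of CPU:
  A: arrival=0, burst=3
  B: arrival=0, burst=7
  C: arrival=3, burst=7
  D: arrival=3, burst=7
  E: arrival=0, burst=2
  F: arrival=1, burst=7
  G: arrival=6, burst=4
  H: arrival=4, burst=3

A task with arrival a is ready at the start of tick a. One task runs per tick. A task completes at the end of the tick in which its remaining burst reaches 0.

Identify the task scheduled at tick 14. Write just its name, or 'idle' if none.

running at tick 14 = C

t=0: queue=[A,B,E] q_used=0 → run A
t=1: queue=[A,B,E,F] q_used=1 → run A
t=2: queue=[A,B,E,F] q_used=2 → run A
t=3: queue=[B,E,F,C,D] q_used=0 → run B
t=4: queue=[B,E,F,C,D,H] q_used=1 → run B
t=5: queue=[B,E,F,C,D,H] q_used=2 → run B
t=6: queue=[B,E,F,C,D,H,G] q_used=3 → run B
t=7: queue=[E,F,C,D,H,G,B] q_used=0 → run E
t=8: queue=[E,F,C,D,H,G,B] q_used=1 → run E
t=9: queue=[F,C,D,H,G,B] q_used=0 → run F
t=10: queue=[F,C,D,H,G,B] q_used=1 → run F
t=11: queue=[F,C,D,H,G,B] q_used=2 → run F
t=12: queue=[F,C,D,H,G,B] q_used=3 → run F
t=13: queue=[C,D,H,G,B,F] q_used=0 → run C
t=14: queue=[C,D,H,G,B,F] q_used=1 → run C
t=15: queue=[C,D,H,G,B,F] q_used=2 → run C
t=16: queue=[C,D,H,G,B,F] q_used=3 → run C
t=17: queue=[D,H,G,B,F,C] q_used=0 → run D
t=18: queue=[D,H,G,B,F,C] q_used=1 → run D
t=19: queue=[D,H,G,B,F,C] q_used=2 → run D
t=20: queue=[D,H,G,B,F,C] q_used=3 → run D
t=21: queue=[H,G,B,F,C,D] q_used=0 → run H
t=22: queue=[H,G,B,F,C,D] q_used=1 → run H
t=23: queue=[H,G,B,F,C,D] q_used=2 → run H
t=24: queue=[G,B,F,C,D] q_used=0 → run G
t=25: queue=[G,B,F,C,D] q_used=1 → run G
t=26: queue=[G,B,F,C,D] q_used=2 → run G
t=27: queue=[G,B,F,C,D] q_used=3 → run G
t=28: queue=[B,F,C,D] q_used=0 → run B
t=29: queue=[B,F,C,D] q_used=1 → run B
t=30: queue=[B,F,C,D] q_used=2 → run B
t=31: queue=[F,C,D] q_used=0 → run F
t=32: queue=[F,C,D] q_used=1 → run F
t=33: queue=[F,C,D] q_used=2 → run F
t=34: queue=[C,D] q_used=0 → run C
t=35: queue=[C,D] q_used=1 → run C
t=36: queue=[C,D] q_used=2 → run C
t=37: queue=[D] q_used=0 → run D
t=38: queue=[D] q_used=1 → run D
t=39: queue=[D] q_used=2 → run D
t=40: (idle)
t=41: (idle)
t=42: (idle)
t=43: (idle)
t=44: (idle)
t=45: (idle)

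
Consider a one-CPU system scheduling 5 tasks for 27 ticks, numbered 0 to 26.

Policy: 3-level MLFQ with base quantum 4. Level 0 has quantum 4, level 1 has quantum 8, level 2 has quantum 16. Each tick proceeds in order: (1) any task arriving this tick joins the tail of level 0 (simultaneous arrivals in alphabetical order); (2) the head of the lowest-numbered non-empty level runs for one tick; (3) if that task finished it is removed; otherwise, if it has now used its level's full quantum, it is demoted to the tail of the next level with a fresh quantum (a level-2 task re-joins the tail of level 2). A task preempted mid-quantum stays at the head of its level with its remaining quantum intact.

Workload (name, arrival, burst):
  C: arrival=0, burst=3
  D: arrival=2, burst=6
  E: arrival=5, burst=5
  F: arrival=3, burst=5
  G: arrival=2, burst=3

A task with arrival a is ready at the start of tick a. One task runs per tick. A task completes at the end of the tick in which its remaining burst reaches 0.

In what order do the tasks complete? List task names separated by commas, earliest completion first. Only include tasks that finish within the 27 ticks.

t=0: L0/L1/L2 = C/-/- → run C
t=1: L0/L1/L2 = C/-/- → run C
t=2: L0/L1/L2 = CDG/-/- → run C
t=3: L0/L1/L2 = DGF/-/- → run D
t=4: L0/L1/L2 = DGF/-/- → run D
t=5: L0/L1/L2 = DGFE/-/- → run D
t=6: L0/L1/L2 = DGFE/-/- → run D
t=7: L0/L1/L2 = GFE/D/- → run G
t=8: L0/L1/L2 = GFE/D/- → run G
t=9: L0/L1/L2 = GFE/D/- → run G
t=10: L0/L1/L2 = FE/D/- → run F
t=11: L0/L1/L2 = FE/D/- → run F
t=12: L0/L1/L2 = FE/D/- → run F
t=13: L0/L1/L2 = FE/D/- → run F
t=14: L0/L1/L2 = E/DF/- → run E
t=15: L0/L1/L2 = E/DF/- → run E
t=16: L0/L1/L2 = E/DF/- → run E
t=17: L0/L1/L2 = E/DF/- → run E
t=18: L0/L1/L2 = -/DFE/- → run D
t=19: L0/L1/L2 = -/DFE/- → run D
t=20: L0/L1/L2 = -/FE/- → run F
t=21: L0/L1/L2 = -/E/- → run E
t=22: (idle)
t=23: (idle)
t=24: (idle)
t=25: (idle)
t=26: (idle)

completion order = C, G, D, F, E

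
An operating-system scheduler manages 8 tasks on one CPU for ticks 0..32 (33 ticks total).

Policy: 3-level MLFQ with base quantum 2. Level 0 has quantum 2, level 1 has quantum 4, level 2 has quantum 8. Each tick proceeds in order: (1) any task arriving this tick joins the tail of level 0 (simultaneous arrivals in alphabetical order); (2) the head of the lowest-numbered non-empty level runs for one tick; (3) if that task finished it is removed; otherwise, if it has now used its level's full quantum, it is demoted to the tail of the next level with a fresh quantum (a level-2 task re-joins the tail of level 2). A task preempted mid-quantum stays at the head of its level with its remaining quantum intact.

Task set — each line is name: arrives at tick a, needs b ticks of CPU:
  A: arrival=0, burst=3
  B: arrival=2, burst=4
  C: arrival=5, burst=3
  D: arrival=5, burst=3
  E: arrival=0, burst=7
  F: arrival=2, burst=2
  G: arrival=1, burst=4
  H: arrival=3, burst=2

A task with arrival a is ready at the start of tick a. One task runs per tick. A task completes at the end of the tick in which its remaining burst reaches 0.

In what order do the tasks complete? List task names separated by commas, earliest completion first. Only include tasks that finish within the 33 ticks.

t=0: L0/L1/L2 = AE/-/- → run A
t=1: L0/L1/L2 = AEG/-/- → run A
t=2: L0/L1/L2 = EGBF/A/- → run E
t=3: L0/L1/L2 = EGBFH/A/- → run E
t=4: L0/L1/L2 = GBFH/AE/- → run G
t=5: L0/L1/L2 = GBFHCD/AE/- → run G
t=6: L0/L1/L2 = BFHCD/AEG/- → run B
t=7: L0/L1/L2 = BFHCD/AEG/- → run B
t=8: L0/L1/L2 = FHCD/AEGB/- → run F
t=9: L0/L1/L2 = FHCD/AEGB/- → run F
t=10: L0/L1/L2 = HCD/AEGB/- → run H
t=11: L0/L1/L2 = HCD/AEGB/- → run H
t=12: L0/L1/L2 = CD/AEGB/- → run C
t=13: L0/L1/L2 = CD/AEGB/- → run C
t=14: L0/L1/L2 = D/AEGBC/- → run D
t=15: L0/L1/L2 = D/AEGBC/- → run D
t=16: L0/L1/L2 = -/AEGBCD/- → run A
t=17: L0/L1/L2 = -/EGBCD/- → run E
t=18: L0/L1/L2 = -/EGBCD/- → run E
t=19: L0/L1/L2 = -/EGBCD/- → run E
t=20: L0/L1/L2 = -/EGBCD/- → run E
t=21: L0/L1/L2 = -/GBCD/E → run G
t=22: L0/L1/L2 = -/GBCD/E → run G
t=23: L0/L1/L2 = -/BCD/E → run B
t=24: L0/L1/L2 = -/BCD/E → run B
t=25: L0/L1/L2 = -/CD/E → run C
t=26: L0/L1/L2 = -/D/E → run D
t=27: L0/L1/L2 = -/-/E → run E
t=28: (idle)
t=29: (idle)
t=30: (idle)
t=31: (idle)
t=32: (idle)

completion order = F, H, A, G, B, C, D, E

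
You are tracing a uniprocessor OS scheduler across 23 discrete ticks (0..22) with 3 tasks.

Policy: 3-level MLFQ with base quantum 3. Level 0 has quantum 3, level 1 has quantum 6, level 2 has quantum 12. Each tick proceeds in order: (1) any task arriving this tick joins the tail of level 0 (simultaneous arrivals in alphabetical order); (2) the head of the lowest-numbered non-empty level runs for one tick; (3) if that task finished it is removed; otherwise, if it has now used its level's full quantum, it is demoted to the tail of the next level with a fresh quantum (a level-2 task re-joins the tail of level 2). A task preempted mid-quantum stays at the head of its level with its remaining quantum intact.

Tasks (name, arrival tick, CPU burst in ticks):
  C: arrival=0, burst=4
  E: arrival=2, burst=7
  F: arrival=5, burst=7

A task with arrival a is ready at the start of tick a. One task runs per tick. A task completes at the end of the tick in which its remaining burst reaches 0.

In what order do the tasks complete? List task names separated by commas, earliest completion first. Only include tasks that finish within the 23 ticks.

t=0: L0/L1/L2 = C/-/- → run C
t=1: L0/L1/L2 = C/-/- → run C
t=2: L0/L1/L2 = CE/-/- → run C
t=3: L0/L1/L2 = E/C/- → run E
t=4: L0/L1/L2 = E/C/- → run E
t=5: L0/L1/L2 = EF/C/- → run E
t=6: L0/L1/L2 = F/CE/- → run F
t=7: L0/L1/L2 = F/CE/- → run F
t=8: L0/L1/L2 = F/CE/- → run F
t=9: L0/L1/L2 = -/CEF/- → run C
t=10: L0/L1/L2 = -/EF/- → run E
t=11: L0/L1/L2 = -/EF/- → run E
t=12: L0/L1/L2 = -/EF/- → run E
t=13: L0/L1/L2 = -/EF/- → run E
t=14: L0/L1/L2 = -/F/- → run F
t=15: L0/L1/L2 = -/F/- → run F
t=16: L0/L1/L2 = -/F/- → run F
t=17: L0/L1/L2 = -/F/- → run F
t=18: (idle)
t=19: (idle)
t=20: (idle)
t=21: (idle)
t=22: (idle)

completion order = C, E, F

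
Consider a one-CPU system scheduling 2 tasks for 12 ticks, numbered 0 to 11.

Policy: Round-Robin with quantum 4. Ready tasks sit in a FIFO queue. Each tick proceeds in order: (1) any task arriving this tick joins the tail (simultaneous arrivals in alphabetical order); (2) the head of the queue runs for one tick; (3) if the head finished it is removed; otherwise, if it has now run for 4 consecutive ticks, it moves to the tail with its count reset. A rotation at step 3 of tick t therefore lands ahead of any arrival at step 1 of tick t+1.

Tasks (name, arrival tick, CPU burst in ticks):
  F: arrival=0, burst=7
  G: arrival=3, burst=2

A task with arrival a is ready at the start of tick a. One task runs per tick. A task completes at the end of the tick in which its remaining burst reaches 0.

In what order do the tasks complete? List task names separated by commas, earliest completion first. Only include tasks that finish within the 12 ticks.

t=0: queue=[F] q_used=0 → run F
t=1: queue=[F] q_used=1 → run F
t=2: queue=[F] q_used=2 → run F
t=3: queue=[F,G] q_used=3 → run F
t=4: queue=[G,F] q_used=0 → run G
t=5: queue=[G,F] q_used=1 → run G
t=6: queue=[F] q_used=0 → run F
t=7: queue=[F] q_used=1 → run F
t=8: queue=[F] q_used=2 → run F
t=9: (idle)
t=10: (idle)
t=11: (idle)

completion order = G, F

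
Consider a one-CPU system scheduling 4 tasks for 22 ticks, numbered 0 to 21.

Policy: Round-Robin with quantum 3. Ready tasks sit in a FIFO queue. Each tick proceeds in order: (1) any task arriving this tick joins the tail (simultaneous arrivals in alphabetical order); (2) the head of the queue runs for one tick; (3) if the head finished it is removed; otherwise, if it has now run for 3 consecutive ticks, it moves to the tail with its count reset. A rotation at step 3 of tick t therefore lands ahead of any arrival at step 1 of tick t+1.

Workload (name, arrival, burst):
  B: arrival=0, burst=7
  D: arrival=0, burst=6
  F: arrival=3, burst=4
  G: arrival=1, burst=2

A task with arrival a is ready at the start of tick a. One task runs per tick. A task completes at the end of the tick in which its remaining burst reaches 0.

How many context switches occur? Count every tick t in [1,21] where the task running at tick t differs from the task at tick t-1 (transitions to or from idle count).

t=0: queue=[B,D] q_used=0 → run B
t=1: queue=[B,D,G] q_used=1 → run B
t=2: queue=[B,D,G] q_used=2 → run B
t=3: queue=[D,G,B,F] q_used=0 → run D
t=4: queue=[D,G,B,F] q_used=1 → run D
t=5: queue=[D,G,B,F] q_used=2 → run D
t=6: queue=[G,B,F,D] q_used=0 → run G
t=7: queue=[G,B,F,D] q_used=1 → run G
t=8: queue=[B,F,D] q_used=0 → run B
t=9: queue=[B,F,D] q_used=1 → run B
t=10: queue=[B,F,D] q_used=2 → run B
t=11: queue=[F,D,B] q_used=0 → run F
t=12: queue=[F,D,B] q_used=1 → run F
t=13: queue=[F,D,B] q_used=2 → run F
t=14: queue=[D,B,F] q_used=0 → run D
t=15: queue=[D,B,F] q_used=1 → run D
t=16: queue=[D,B,F] q_used=2 → run D
t=17: queue=[B,F] q_used=0 → run B
t=18: queue=[F] q_used=0 → run F
t=19: (idle)
t=20: (idle)
t=21: (idle)

context switches = 8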